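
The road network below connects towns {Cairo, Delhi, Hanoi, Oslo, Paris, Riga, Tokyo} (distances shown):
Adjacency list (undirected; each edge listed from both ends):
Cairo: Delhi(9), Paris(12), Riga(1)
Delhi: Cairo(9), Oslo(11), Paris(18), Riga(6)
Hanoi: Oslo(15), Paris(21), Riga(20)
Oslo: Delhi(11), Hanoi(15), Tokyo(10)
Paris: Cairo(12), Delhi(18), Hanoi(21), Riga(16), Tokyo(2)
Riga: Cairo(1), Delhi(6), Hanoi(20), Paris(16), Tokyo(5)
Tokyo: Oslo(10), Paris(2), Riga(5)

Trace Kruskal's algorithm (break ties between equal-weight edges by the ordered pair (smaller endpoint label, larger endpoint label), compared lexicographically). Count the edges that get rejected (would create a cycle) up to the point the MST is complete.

3

Sort edges by weight, then run Kruskal:
Cairo-Riga (1): add — endpoints in different components.
Paris-Tokyo (2): add — endpoints in different components.
Riga-Tokyo (5): add — endpoints in different components.
Delhi-Riga (6): add — endpoints in different components.
Cairo-Delhi (9): skip — Delhi and Cairo already connected.
Oslo-Tokyo (10): add — endpoints in different components.
Delhi-Oslo (11): skip — Delhi and Oslo already connected.
Cairo-Paris (12): skip — Cairo and Paris already connected.
Hanoi-Oslo (15): add — endpoints in different components.
Edges rejected before the tree was complete: 3.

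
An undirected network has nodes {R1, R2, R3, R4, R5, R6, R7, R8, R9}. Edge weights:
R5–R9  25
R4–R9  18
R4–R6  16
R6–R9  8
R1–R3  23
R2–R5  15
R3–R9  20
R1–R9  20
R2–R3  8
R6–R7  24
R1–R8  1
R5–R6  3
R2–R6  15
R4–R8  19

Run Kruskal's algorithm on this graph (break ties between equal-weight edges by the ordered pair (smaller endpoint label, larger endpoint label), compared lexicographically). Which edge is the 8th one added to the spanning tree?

Kruskal: consider edges lightest-first.
R1–R8 (1): add — endpoints in different components.
R5–R6 (3): add — endpoints in different components.
R2–R3 (8): add — endpoints in different components.
R6–R9 (8): add — endpoints in different components.
R2–R5 (15): add — endpoints in different components.
R2–R6 (15): skip — R2 and R6 already connected.
R4–R6 (16): add — endpoints in different components.
R4–R9 (18): skip — R4 and R9 already connected.
R4–R8 (19): add — endpoints in different components.
R1–R9 (20): skip — R1 and R9 already connected.
R3–R9 (20): skip — R3 and R9 already connected.
R1–R3 (23): skip — R1 and R3 already connected.
R6–R7 (24): add — endpoints in different components.
The 8th edge added is R6–R7.

R6-R7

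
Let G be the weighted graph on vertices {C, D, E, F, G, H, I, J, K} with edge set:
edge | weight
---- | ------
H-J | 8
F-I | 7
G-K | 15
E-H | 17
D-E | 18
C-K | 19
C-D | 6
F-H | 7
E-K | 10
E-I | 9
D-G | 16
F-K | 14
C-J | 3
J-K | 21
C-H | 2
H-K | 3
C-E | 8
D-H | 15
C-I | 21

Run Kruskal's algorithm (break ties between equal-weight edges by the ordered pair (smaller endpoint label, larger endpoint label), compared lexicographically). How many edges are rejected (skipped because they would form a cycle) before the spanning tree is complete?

5

Sort edges by weight, then run Kruskal:
C-H (2): add — endpoints in different components.
C-J (3): add — endpoints in different components.
H-K (3): add — endpoints in different components.
C-D (6): add — endpoints in different components.
F-H (7): add — endpoints in different components.
F-I (7): add — endpoints in different components.
C-E (8): add — endpoints in different components.
H-J (8): skip — H and J already connected.
E-I (9): skip — E and I already connected.
E-K (10): skip — E and K already connected.
F-K (14): skip — F and K already connected.
D-H (15): skip — D and H already connected.
G-K (15): add — endpoints in different components.
Edges rejected before the tree was complete: 5.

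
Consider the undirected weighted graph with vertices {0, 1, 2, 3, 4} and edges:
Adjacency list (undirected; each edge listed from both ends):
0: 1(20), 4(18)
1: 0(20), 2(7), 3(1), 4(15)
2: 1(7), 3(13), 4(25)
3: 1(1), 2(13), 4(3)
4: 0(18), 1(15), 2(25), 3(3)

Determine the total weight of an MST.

29

Kruskal: consider edges lightest-first.
1 3 (1): add. Components now {0} {1,3} {2} {4}
3 4 (3): add. Components now {0} {1,3,4} {2}
1 2 (7): add. Components now {0} {1,2,3,4}
2 3 (13): skip — 2 and 3 already connected.
1 4 (15): skip — 1 and 4 already connected.
0 4 (18): add. Components now {0,1,2,3,4}
MST edges: 1 3, 3 4, 1 2, 0 4; total weight 1+3+7+18 = 29.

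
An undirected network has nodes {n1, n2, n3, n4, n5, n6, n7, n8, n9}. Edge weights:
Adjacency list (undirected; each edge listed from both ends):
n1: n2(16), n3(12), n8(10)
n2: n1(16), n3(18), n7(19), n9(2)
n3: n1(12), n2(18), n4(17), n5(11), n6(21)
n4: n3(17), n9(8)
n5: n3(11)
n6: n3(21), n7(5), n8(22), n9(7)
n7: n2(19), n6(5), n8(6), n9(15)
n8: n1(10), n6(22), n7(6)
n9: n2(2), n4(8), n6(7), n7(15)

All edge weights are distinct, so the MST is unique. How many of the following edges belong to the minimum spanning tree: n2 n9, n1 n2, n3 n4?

1

Kruskal's algorithm — process edges by increasing weight (ties by edge label):
n2 n9 (2): add — endpoints in different components.
n6 n7 (5): add — endpoints in different components.
n7 n8 (6): add — endpoints in different components.
n6 n9 (7): add — endpoints in different components.
n4 n9 (8): add — endpoints in different components.
n1 n8 (10): add — endpoints in different components.
n3 n5 (11): add — endpoints in different components.
n1 n3 (12): add — endpoints in different components.
MST edge set: {n2 n9, n6 n7, n7 n8, n6 n9, n4 n9, n1 n8, n3 n5, n1 n3}.
Of the listed edges, {n2 n9} are in the MST → 1.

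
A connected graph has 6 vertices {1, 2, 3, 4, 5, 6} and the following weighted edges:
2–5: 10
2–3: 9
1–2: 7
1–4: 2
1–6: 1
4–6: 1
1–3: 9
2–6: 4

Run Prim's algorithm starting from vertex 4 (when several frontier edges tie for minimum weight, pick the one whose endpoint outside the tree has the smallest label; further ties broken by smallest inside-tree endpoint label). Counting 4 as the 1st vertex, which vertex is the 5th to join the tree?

Grow the tree from 4 using Prim:
Step 1: frontier [4–6 1, 1–4 2] → take 4–6 (1); add 6.
Step 2: frontier [1–4 2, 1–6 1, 2–6 4] → take 1–6 (1); add 1.
Step 3: frontier [1–2 7, 1–3 9, 2–6 4] → take 2–6 (4); add 2.
Step 4: frontier [1–3 9, 2–3 9, 2–5 10] → take 1–3 (9); add 3.
Step 5: frontier [2–5 10] → take 2–5 (10); add 5.
Vertex order: 4, 6, 1, 2, 3, 5. The 5th vertex is 3.

3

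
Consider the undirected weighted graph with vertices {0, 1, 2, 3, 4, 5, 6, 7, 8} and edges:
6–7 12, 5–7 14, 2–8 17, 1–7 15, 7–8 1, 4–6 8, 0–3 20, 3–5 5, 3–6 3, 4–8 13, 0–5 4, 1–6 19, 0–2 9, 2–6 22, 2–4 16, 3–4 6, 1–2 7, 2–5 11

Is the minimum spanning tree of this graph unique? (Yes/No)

Sort edges by weight, then run Kruskal:
7–8 (1): add — endpoints in different components.
3–6 (3): add — endpoints in different components.
0–5 (4): add — endpoints in different components.
3–5 (5): add — endpoints in different components.
3–4 (6): add — endpoints in different components.
1–2 (7): add — endpoints in different components.
4–6 (8): skip — 4 and 6 already connected.
0–2 (9): add — endpoints in different components.
2–5 (11): skip — 2 and 5 already connected.
6–7 (12): add — endpoints in different components.
Every non-tree edge has weight strictly greater than the heaviest edge on the tree path between its endpoints, so the MST is unique.

Yes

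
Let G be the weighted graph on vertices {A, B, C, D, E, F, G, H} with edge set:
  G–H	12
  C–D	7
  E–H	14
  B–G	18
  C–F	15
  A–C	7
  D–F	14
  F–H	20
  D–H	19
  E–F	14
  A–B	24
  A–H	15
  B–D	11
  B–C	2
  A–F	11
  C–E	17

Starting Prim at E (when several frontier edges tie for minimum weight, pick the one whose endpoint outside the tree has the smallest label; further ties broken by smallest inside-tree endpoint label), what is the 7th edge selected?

G-H

Prim's algorithm from E:
Step 1: cheapest edge leaving the tree is E–F (14); add F.
Step 2: cheapest edge leaving the tree is A–F (11); add A.
Step 3: cheapest edge leaving the tree is A–C (7); add C.
Step 4: cheapest edge leaving the tree is B–C (2); add B.
Step 5: cheapest edge leaving the tree is C–D (7); add D.
Step 6: cheapest edge leaving the tree is E–H (14); add H.
Step 7: cheapest edge leaving the tree is G–H (12); add G.
The 7th edge added is G–H.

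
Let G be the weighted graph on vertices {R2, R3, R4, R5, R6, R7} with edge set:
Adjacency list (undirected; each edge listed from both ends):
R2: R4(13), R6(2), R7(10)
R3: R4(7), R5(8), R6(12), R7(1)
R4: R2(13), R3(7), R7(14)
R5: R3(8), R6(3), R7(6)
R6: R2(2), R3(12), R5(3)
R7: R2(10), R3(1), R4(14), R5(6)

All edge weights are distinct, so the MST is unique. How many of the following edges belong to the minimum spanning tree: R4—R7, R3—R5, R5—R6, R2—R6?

2

Kruskal: consider edges lightest-first.
R3—R7 (1): add. Components now {R3,R7} {R5} {R4} {R2} {R6}
R2—R6 (2): add. Components now {R3,R7} {R5} {R4} {R2,R6}
R5—R6 (3): add. Components now {R3,R7} {R2,R5,R6} {R4}
R5—R7 (6): add. Components now {R2,R3,R5,R6,R7} {R4}
R3—R4 (7): add. Components now {R2,R3,R4,R5,R6,R7}
MST edge set: {R3—R7, R2—R6, R5—R6, R5—R7, R3—R4}.
Of the listed edges, {R5—R6, R2—R6} are in the MST → 2.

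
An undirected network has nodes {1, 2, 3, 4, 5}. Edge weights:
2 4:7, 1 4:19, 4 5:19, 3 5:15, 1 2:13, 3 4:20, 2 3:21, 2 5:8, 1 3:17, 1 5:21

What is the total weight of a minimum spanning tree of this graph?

Grow the tree from 1 using Prim:
Step 1: frontier [1 2 13, 1 3 17, 1 4 19, 1 5 21] → take 1 2 (13); add 2.
Step 2: frontier [1 3 17, 1 4 19, 1 5 21, 2 4 7, 2 5 8, 2 3 21] → take 2 4 (7); add 4.
Step 3: frontier [1 3 17, 1 5 21, 2 5 8, 2 3 21, 4 5 19, 3 4 20] → take 2 5 (8); add 5.
Step 4: frontier [1 3 17, 2 3 21, 3 4 20, 3 5 15] → take 3 5 (15); add 3.
MST edges: 1 2, 2 4, 2 5, 3 5; total weight 13+7+8+15 = 43.

43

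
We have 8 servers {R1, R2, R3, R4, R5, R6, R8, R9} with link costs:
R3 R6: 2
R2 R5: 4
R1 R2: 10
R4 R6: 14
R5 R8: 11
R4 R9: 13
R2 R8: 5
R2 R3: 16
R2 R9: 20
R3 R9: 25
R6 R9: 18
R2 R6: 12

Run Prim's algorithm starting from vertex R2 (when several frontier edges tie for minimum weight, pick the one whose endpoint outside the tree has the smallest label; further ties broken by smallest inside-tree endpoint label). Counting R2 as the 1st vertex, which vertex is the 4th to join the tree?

R1

Grow the tree from R2 using Prim:
Step 1: frontier [R2 R5 4, R2 R8 5, R1 R2 10, R2 R6 12, R2 R3 16, R2 R9 20] → take R2 R5 (4); add R5.
Step 2: frontier [R2 R8 5, R1 R2 10, R2 R6 12, R2 R3 16, R2 R9 20, R5 R8 11] → take R2 R8 (5); add R8.
Step 3: frontier [R1 R2 10, R2 R6 12, R2 R3 16, R2 R9 20] → take R1 R2 (10); add R1.
Step 4: frontier [R2 R6 12, R2 R3 16, R2 R9 20] → take R2 R6 (12); add R6.
Step 5: frontier [R2 R3 16, R2 R9 20, R3 R6 2, R4 R6 14, R6 R9 18] → take R3 R6 (2); add R3.
Step 6: frontier [R2 R9 20, R3 R9 25, R4 R6 14, R6 R9 18] → take R4 R6 (14); add R4.
Step 7: frontier [R2 R9 20, R3 R9 25, R4 R9 13, R6 R9 18] → take R4 R9 (13); add R9.
Vertex order: R2, R5, R8, R1, R6, R3, R4, R9. The 4th vertex is R1.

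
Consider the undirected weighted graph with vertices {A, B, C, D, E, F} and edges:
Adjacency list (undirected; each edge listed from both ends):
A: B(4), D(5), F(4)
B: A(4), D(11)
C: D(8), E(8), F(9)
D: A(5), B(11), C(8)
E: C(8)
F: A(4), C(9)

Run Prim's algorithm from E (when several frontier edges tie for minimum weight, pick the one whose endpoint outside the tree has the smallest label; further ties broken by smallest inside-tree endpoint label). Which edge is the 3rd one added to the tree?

A-D

Prim, starting at E.
Step 1: cheapest edge leaving the tree is C—E (8); add C.
Step 2: cheapest edge leaving the tree is C—D (8); add D.
Step 3: cheapest edge leaving the tree is A—D (5); add A.
Step 4: cheapest edge leaving the tree is A—B (4); add B.
Step 5: cheapest edge leaving the tree is A—F (4); add F.
The 3rd edge added is A—D.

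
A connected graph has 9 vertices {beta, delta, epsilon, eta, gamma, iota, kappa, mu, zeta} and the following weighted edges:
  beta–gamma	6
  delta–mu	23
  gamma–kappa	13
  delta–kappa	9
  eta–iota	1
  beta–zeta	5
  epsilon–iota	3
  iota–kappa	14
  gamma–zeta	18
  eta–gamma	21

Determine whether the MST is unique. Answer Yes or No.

Sort edges by weight, then run Kruskal:
eta–iota (1): add — endpoints in different components.
epsilon–iota (3): add — endpoints in different components.
beta–zeta (5): add — endpoints in different components.
beta–gamma (6): add — endpoints in different components.
delta–kappa (9): add — endpoints in different components.
gamma–kappa (13): add — endpoints in different components.
iota–kappa (14): add — endpoints in different components.
gamma–zeta (18): skip — zeta and gamma already connected.
eta–gamma (21): skip — eta and gamma already connected.
delta–mu (23): add — endpoints in different components.
Every non-tree edge has weight strictly greater than the heaviest edge on the tree path between its endpoints, so the MST is unique.

Yes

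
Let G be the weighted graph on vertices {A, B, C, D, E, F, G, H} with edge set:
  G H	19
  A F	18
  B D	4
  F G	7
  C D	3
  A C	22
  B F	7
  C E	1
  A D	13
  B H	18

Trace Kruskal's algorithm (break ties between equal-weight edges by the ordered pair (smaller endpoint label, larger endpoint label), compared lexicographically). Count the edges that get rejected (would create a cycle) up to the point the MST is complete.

1

Sort edges by weight, then run Kruskal:
C E (1): add — endpoints in different components.
C D (3): add — endpoints in different components.
B D (4): add — endpoints in different components.
B F (7): add — endpoints in different components.
F G (7): add — endpoints in different components.
A D (13): add — endpoints in different components.
A F (18): skip — A and F already connected.
B H (18): add — endpoints in different components.
Edges rejected before the tree was complete: 1.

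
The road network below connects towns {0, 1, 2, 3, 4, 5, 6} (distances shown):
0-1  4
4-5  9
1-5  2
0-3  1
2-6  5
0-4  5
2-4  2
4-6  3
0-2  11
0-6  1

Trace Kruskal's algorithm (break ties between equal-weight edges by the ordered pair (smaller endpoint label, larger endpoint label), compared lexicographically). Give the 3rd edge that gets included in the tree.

1-5

Kruskal: consider edges lightest-first.
0-3 (1): add. Components now {0,3} {1} {2} {4} {5} {6}
0-6 (1): add. Components now {0,3,6} {1} {2} {4} {5}
1-5 (2): add. Components now {0,3,6} {1,5} {2} {4}
2-4 (2): add. Components now {0,3,6} {1,5} {2,4}
4-6 (3): add. Components now {0,2,3,4,6} {1,5}
0-1 (4): add. Components now {0,1,2,3,4,5,6}
The 3rd edge added is 1-5.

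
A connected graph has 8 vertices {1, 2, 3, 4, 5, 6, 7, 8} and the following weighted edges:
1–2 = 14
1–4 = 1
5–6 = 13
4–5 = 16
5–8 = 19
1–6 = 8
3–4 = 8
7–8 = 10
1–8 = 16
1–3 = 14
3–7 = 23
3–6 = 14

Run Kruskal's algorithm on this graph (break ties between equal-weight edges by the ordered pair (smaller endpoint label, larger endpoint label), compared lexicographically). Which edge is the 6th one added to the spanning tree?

Kruskal: consider edges lightest-first.
1–4 (1): add — endpoints in different components.
1–6 (8): add — endpoints in different components.
3–4 (8): add — endpoints in different components.
7–8 (10): add — endpoints in different components.
5–6 (13): add — endpoints in different components.
1–2 (14): add — endpoints in different components.
1–3 (14): skip — 1 and 3 already connected.
3–6 (14): skip — 3 and 6 already connected.
1–8 (16): add — endpoints in different components.
The 6th edge added is 1–2.

1-2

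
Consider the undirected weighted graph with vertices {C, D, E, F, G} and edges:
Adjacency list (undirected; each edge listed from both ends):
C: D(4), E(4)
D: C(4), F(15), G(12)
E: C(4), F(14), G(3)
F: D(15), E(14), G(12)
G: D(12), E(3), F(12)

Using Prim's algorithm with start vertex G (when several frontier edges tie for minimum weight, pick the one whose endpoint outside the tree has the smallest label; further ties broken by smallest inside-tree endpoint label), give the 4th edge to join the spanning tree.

Prim's algorithm from G:
Step 1: frontier [E G 3, D G 12, F G 12] → take E G (3); add E.
Step 2: frontier [C E 4, E F 14, D G 12, F G 12] → take C E (4); add C.
Step 3: frontier [C D 4, E F 14, D G 12, F G 12] → take C D (4); add D.
Step 4: frontier [D F 15, E F 14, F G 12] → take F G (12); add F.
The 4th edge added is F G.

F-G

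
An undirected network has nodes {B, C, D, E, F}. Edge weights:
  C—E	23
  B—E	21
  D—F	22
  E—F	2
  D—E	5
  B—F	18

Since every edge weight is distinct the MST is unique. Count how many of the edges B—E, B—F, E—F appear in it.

2

Kruskal's algorithm — process edges by increasing weight (ties by edge label):
E—F (2): add. Components now {B} {C} {D} {E,F}
D—E (5): add. Components now {B} {C} {D,E,F}
B—F (18): add. Components now {B,D,E,F} {C}
B—E (21): skip — B and E already connected.
D—F (22): skip — D and F already connected.
C—E (23): add. Components now {B,C,D,E,F}
MST edge set: {E—F, D—E, B—F, C—E}.
Of the listed edges, {B—F, E—F} are in the MST → 2.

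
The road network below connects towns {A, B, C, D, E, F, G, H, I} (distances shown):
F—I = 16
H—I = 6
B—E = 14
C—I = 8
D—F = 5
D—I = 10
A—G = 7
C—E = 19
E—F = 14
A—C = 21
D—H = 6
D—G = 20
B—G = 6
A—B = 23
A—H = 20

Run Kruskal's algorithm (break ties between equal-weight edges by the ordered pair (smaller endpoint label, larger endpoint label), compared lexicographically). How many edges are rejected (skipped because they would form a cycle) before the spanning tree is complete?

1

Sort edges by weight, then run Kruskal:
D—F (5): add — endpoints in different components.
B—G (6): add — endpoints in different components.
D—H (6): add — endpoints in different components.
H—I (6): add — endpoints in different components.
A—G (7): add — endpoints in different components.
C—I (8): add — endpoints in different components.
D—I (10): skip — D and I already connected.
B—E (14): add — endpoints in different components.
E—F (14): add — endpoints in different components.
Edges rejected before the tree was complete: 1.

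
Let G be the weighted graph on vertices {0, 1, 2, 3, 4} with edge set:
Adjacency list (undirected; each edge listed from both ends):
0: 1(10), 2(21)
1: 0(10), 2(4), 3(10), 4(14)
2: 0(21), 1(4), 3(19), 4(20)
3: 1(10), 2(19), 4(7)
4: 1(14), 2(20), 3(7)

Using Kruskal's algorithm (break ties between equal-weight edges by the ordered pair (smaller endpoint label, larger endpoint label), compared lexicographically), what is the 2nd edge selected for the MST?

3-4

Sort edges by weight, then run Kruskal:
1–2 (4): add. Components now {0} {1,2} {3} {4}
3–4 (7): add. Components now {0} {1,2} {3,4}
0–1 (10): add. Components now {0,1,2} {3,4}
1–3 (10): add. Components now {0,1,2,3,4}
The 2nd edge added is 3–4.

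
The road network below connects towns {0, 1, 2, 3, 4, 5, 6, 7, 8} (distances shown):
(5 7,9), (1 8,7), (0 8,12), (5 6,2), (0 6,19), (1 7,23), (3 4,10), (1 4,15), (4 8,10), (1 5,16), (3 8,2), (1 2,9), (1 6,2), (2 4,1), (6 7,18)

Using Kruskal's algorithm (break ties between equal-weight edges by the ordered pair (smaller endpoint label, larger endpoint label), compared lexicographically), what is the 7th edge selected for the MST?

Kruskal's algorithm — process edges by increasing weight (ties by edge label):
2 4 (1): add — endpoints in different components.
1 6 (2): add — endpoints in different components.
3 8 (2): add — endpoints in different components.
5 6 (2): add — endpoints in different components.
1 8 (7): add — endpoints in different components.
1 2 (9): add — endpoints in different components.
5 7 (9): add — endpoints in different components.
3 4 (10): skip — 3 and 4 already connected.
4 8 (10): skip — 4 and 8 already connected.
0 8 (12): add — endpoints in different components.
The 7th edge added is 5 7.

5-7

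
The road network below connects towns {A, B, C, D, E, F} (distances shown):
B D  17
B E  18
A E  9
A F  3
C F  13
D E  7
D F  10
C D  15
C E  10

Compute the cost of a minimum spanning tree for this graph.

Sort edges by weight, then run Kruskal:
A F (3): add. Components now {A,F} {B} {C} {D} {E}
D E (7): add. Components now {A,F} {B} {C} {D,E}
A E (9): add. Components now {A,D,E,F} {B} {C}
C E (10): add. Components now {A,C,D,E,F} {B}
D F (10): skip — D and F already connected.
C F (13): skip — C and F already connected.
C D (15): skip — C and D already connected.
B D (17): add. Components now {A,B,C,D,E,F}
MST edges: A F, D E, A E, C E, B D; total weight 3+7+9+10+17 = 46.

46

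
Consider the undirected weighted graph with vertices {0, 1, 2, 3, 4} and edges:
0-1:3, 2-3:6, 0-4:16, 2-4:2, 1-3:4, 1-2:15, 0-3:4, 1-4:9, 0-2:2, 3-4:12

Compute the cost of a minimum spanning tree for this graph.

11

Prim's algorithm from 3:
Step 1: frontier [0-3 4, 1-3 4, 2-3 6, 3-4 12] → take 0-3 (4); add 0.
Step 2: frontier [0-2 2, 0-1 3, 0-4 16, 1-3 4, 2-3 6, 3-4 12] → take 0-2 (2); add 2.
Step 3: frontier [0-1 3, 0-4 16, 2-4 2, 1-2 15, 1-3 4, 3-4 12] → take 2-4 (2); add 4.
Step 4: frontier [0-1 3, 1-2 15, 1-3 4, 1-4 9] → take 0-1 (3); add 1.
MST edges: 0-3, 0-2, 2-4, 0-1; total weight 4+2+2+3 = 11.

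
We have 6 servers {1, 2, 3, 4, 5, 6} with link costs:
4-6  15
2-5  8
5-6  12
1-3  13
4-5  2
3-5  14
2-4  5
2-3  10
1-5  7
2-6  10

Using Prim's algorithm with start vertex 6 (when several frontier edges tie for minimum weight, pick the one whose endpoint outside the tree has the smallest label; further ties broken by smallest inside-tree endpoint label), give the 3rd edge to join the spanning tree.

4-5

Grow the tree from 6 using Prim:
Step 1: cheapest edge leaving the tree is 2-6 (10); add 2.
Step 2: cheapest edge leaving the tree is 2-4 (5); add 4.
Step 3: cheapest edge leaving the tree is 4-5 (2); add 5.
Step 4: cheapest edge leaving the tree is 1-5 (7); add 1.
Step 5: cheapest edge leaving the tree is 2-3 (10); add 3.
The 3rd edge added is 4-5.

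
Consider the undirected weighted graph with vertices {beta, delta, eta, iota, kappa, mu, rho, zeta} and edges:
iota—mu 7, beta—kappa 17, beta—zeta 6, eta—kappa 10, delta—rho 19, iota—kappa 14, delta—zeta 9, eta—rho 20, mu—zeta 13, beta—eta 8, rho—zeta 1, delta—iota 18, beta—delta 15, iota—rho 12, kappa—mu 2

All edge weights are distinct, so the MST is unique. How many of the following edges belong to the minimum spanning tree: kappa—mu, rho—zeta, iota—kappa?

2

Sort edges by weight, then run Kruskal:
rho—zeta (1): add — endpoints in different components.
kappa—mu (2): add — endpoints in different components.
beta—zeta (6): add — endpoints in different components.
iota—mu (7): add — endpoints in different components.
beta—eta (8): add — endpoints in different components.
delta—zeta (9): add — endpoints in different components.
eta—kappa (10): add — endpoints in different components.
MST edge set: {rho—zeta, kappa—mu, beta—zeta, iota—mu, beta—eta, delta—zeta, eta—kappa}.
Of the listed edges, {kappa—mu, rho—zeta} are in the MST → 2.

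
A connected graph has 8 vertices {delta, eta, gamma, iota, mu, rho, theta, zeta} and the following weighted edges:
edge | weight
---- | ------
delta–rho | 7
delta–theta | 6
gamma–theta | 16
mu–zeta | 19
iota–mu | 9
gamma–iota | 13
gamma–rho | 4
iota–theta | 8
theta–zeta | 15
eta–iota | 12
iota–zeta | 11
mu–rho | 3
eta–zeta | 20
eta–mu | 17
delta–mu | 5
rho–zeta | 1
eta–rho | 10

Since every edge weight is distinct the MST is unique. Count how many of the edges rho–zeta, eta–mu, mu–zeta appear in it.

1

Kruskal's algorithm — process edges by increasing weight (ties by edge label):
rho–zeta (1): add — endpoints in different components.
mu–rho (3): add — endpoints in different components.
gamma–rho (4): add — endpoints in different components.
delta–mu (5): add — endpoints in different components.
delta–theta (6): add — endpoints in different components.
delta–rho (7): skip — delta and rho already connected.
iota–theta (8): add — endpoints in different components.
iota–mu (9): skip — iota and mu already connected.
eta–rho (10): add — endpoints in different components.
MST edge set: {rho–zeta, mu–rho, gamma–rho, delta–mu, delta–theta, iota–theta, eta–rho}.
Of the listed edges, {rho–zeta} are in the MST → 1.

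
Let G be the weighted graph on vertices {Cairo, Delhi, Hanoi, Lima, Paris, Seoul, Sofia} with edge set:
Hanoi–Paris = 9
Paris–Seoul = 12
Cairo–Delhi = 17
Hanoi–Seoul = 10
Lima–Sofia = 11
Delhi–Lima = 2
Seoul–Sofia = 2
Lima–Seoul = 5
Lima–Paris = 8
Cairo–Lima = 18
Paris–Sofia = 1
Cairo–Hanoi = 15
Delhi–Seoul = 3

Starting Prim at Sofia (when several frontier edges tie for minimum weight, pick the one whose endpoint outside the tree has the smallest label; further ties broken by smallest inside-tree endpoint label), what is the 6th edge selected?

Prim, starting at Sofia.
Step 1: cheapest edge leaving the tree is Paris–Sofia (1); add Paris.
Step 2: cheapest edge leaving the tree is Seoul–Sofia (2); add Seoul.
Step 3: cheapest edge leaving the tree is Delhi–Seoul (3); add Delhi.
Step 4: cheapest edge leaving the tree is Delhi–Lima (2); add Lima.
Step 5: cheapest edge leaving the tree is Hanoi–Paris (9); add Hanoi.
Step 6: cheapest edge leaving the tree is Cairo–Hanoi (15); add Cairo.
The 6th edge added is Cairo–Hanoi.

Cairo-Hanoi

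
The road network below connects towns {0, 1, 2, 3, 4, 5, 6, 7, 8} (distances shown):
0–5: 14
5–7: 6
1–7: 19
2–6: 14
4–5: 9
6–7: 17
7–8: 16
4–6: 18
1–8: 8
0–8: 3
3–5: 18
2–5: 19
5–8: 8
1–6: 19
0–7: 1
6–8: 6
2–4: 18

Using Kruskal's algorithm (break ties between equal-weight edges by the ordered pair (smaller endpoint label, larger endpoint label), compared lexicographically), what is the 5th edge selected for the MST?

1-8

Kruskal: consider edges lightest-first.
0–7 (1): add — endpoints in different components.
0–8 (3): add — endpoints in different components.
5–7 (6): add — endpoints in different components.
6–8 (6): add — endpoints in different components.
1–8 (8): add — endpoints in different components.
5–8 (8): skip — 5 and 8 already connected.
4–5 (9): add — endpoints in different components.
0–5 (14): skip — 0 and 5 already connected.
2–6 (14): add — endpoints in different components.
7–8 (16): skip — 7 and 8 already connected.
6–7 (17): skip — 6 and 7 already connected.
2–4 (18): skip — 2 and 4 already connected.
3–5 (18): add — endpoints in different components.
The 5th edge added is 1–8.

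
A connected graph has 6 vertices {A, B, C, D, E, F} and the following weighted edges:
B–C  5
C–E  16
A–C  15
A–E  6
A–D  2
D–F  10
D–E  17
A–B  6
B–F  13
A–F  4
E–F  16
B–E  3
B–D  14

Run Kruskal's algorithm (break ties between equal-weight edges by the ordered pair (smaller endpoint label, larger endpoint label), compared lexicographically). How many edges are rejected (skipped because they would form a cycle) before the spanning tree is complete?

0

Kruskal: consider edges lightest-first.
A–D (2): add — endpoints in different components.
B–E (3): add — endpoints in different components.
A–F (4): add — endpoints in different components.
B–C (5): add — endpoints in different components.
A–B (6): add — endpoints in different components.
Edges rejected before the tree was complete: 0.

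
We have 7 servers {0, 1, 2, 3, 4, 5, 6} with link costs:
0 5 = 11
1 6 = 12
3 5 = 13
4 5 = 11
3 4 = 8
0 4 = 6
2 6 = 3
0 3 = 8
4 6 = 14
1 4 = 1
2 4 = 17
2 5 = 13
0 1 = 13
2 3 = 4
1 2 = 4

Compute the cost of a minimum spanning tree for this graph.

Kruskal's algorithm — process edges by increasing weight (ties by edge label):
1 4 (1): add. Components now {0} {1,4} {2} {3} {5} {6}
2 6 (3): add. Components now {0} {1,4} {2,6} {3} {5}
1 2 (4): add. Components now {0} {1,2,4,6} {3} {5}
2 3 (4): add. Components now {0} {1,2,3,4,6} {5}
0 4 (6): add. Components now {0,1,2,3,4,6} {5}
0 3 (8): skip — 0 and 3 already connected.
3 4 (8): skip — 3 and 4 already connected.
0 5 (11): add. Components now {0,1,2,3,4,5,6}
MST edges: 1 4, 2 6, 1 2, 2 3, 0 4, 0 5; total weight 1+3+4+4+6+11 = 29.

29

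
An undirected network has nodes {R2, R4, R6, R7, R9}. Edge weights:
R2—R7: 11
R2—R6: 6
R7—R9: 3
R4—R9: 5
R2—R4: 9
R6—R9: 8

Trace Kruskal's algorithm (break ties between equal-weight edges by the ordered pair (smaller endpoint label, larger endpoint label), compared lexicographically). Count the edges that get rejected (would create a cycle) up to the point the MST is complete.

Kruskal: consider edges lightest-first.
R7—R9 (3): add — endpoints in different components.
R4—R9 (5): add — endpoints in different components.
R2—R6 (6): add — endpoints in different components.
R6—R9 (8): add — endpoints in different components.
Edges rejected before the tree was complete: 0.

0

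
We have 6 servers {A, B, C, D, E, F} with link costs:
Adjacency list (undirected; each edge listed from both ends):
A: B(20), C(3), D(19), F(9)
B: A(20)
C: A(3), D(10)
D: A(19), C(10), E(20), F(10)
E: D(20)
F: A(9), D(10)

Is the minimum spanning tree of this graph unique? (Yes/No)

No

Sort edges by weight, then run Kruskal:
A–C (3): add — endpoints in different components.
A–F (9): add — endpoints in different components.
C–D (10): add — endpoints in different components.
D–F (10): skip — D and F already connected.
A–D (19): skip — A and D already connected.
A–B (20): add — endpoints in different components.
D–E (20): add — endpoints in different components.
Non-tree edge D–F has weight 10, equal to the heaviest edge on its tree cycle — swapping gives another MST of the same weight. Not unique.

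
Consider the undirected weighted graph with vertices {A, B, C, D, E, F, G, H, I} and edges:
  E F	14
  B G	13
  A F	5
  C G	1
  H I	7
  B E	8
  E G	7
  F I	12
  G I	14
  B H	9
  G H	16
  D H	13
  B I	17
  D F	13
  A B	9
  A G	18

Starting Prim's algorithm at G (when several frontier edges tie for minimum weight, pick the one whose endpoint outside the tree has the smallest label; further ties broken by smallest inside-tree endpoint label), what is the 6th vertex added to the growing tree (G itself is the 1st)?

Prim's algorithm from G:
Step 1: cheapest edge leaving the tree is C G (1); add C.
Step 2: cheapest edge leaving the tree is E G (7); add E.
Step 3: cheapest edge leaving the tree is B E (8); add B.
Step 4: cheapest edge leaving the tree is A B (9); add A.
Step 5: cheapest edge leaving the tree is A F (5); add F.
Step 6: cheapest edge leaving the tree is B H (9); add H.
Step 7: cheapest edge leaving the tree is H I (7); add I.
Step 8: cheapest edge leaving the tree is D F (13); add D.
Vertex order: G, C, E, B, A, F, H, I, D. The 6th vertex is F.

F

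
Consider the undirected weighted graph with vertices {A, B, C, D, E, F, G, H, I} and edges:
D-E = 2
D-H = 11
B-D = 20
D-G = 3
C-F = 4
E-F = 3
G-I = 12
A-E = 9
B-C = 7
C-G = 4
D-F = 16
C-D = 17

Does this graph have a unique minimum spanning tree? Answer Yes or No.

No

Sort edges by weight, then run Kruskal:
D-E (2): add — endpoints in different components.
D-G (3): add — endpoints in different components.
E-F (3): add — endpoints in different components.
C-F (4): add — endpoints in different components.
C-G (4): skip — C and G already connected.
B-C (7): add — endpoints in different components.
A-E (9): add — endpoints in different components.
D-H (11): add — endpoints in different components.
G-I (12): add — endpoints in different components.
Non-tree edge C-G has weight 4, equal to the heaviest edge on its tree cycle — swapping gives another MST of the same weight. Not unique.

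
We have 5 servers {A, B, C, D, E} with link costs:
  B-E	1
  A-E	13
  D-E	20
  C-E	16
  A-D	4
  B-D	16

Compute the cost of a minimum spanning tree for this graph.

Kruskal's algorithm — process edges by increasing weight (ties by edge label):
B-E (1): add — endpoints in different components.
A-D (4): add — endpoints in different components.
A-E (13): add — endpoints in different components.
B-D (16): skip — B and D already connected.
C-E (16): add — endpoints in different components.
MST edges: B-E, A-D, A-E, C-E; total weight 1+4+13+16 = 34.

34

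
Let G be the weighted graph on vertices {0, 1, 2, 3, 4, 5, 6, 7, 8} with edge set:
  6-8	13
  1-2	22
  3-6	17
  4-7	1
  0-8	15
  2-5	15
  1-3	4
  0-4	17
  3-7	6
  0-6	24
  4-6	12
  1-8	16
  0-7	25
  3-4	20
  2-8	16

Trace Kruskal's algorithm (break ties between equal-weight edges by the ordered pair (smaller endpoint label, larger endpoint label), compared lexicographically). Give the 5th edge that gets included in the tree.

Kruskal's algorithm — process edges by increasing weight (ties by edge label):
4-7 (1): add — endpoints in different components.
1-3 (4): add — endpoints in different components.
3-7 (6): add — endpoints in different components.
4-6 (12): add — endpoints in different components.
6-8 (13): add — endpoints in different components.
0-8 (15): add — endpoints in different components.
2-5 (15): add — endpoints in different components.
1-8 (16): skip — 1 and 8 already connected.
2-8 (16): add — endpoints in different components.
The 5th edge added is 6-8.

6-8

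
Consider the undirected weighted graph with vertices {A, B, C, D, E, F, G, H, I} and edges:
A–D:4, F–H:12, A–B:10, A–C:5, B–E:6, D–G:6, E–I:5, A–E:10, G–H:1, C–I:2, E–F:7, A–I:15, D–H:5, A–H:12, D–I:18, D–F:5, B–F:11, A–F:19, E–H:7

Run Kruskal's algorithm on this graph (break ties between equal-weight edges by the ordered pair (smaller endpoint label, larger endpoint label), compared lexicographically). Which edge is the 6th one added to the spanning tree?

D-H

Sort edges by weight, then run Kruskal:
G–H (1): add — endpoints in different components.
C–I (2): add — endpoints in different components.
A–D (4): add — endpoints in different components.
A–C (5): add — endpoints in different components.
D–F (5): add — endpoints in different components.
D–H (5): add — endpoints in different components.
E–I (5): add — endpoints in different components.
B–E (6): add — endpoints in different components.
The 6th edge added is D–H.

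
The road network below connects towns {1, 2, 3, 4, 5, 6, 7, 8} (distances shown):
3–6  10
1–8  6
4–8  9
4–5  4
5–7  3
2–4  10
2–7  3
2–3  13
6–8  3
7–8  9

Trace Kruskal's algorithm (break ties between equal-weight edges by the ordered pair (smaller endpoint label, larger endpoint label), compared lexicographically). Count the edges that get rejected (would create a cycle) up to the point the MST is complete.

Kruskal's algorithm — process edges by increasing weight (ties by edge label):
2–7 (3): add — endpoints in different components.
5–7 (3): add — endpoints in different components.
6–8 (3): add — endpoints in different components.
4–5 (4): add — endpoints in different components.
1–8 (6): add — endpoints in different components.
4–8 (9): add — endpoints in different components.
7–8 (9): skip — 7 and 8 already connected.
2–4 (10): skip — 2 and 4 already connected.
3–6 (10): add — endpoints in different components.
Edges rejected before the tree was complete: 2.

2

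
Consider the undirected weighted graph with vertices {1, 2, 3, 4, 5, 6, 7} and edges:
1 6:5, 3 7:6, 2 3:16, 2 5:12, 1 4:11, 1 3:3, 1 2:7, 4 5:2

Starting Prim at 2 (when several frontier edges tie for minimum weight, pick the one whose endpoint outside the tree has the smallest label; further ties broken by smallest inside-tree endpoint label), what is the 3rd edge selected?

Grow the tree from 2 using Prim:
Step 1: frontier [1 2 7, 2 5 12, 2 3 16] → take 1 2 (7); add 1.
Step 2: frontier [1 3 3, 1 6 5, 1 4 11, 2 5 12, 2 3 16] → take 1 3 (3); add 3.
Step 3: frontier [1 6 5, 1 4 11, 2 5 12, 3 7 6] → take 1 6 (5); add 6.
Step 4: frontier [1 4 11, 2 5 12, 3 7 6] → take 3 7 (6); add 7.
Step 5: frontier [1 4 11, 2 5 12] → take 1 4 (11); add 4.
Step 6: frontier [2 5 12, 4 5 2] → take 4 5 (2); add 5.
The 3rd edge added is 1 6.

1-6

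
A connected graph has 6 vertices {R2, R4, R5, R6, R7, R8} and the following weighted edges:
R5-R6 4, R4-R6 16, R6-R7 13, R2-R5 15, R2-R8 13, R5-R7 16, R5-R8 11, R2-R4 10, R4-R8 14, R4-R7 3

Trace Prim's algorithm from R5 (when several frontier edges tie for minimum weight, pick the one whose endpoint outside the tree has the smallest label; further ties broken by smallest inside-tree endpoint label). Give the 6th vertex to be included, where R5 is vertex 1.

R7

Prim, starting at R5.
Step 1: cheapest edge leaving the tree is R5-R6 (4); add R6.
Step 2: cheapest edge leaving the tree is R5-R8 (11); add R8.
Step 3: cheapest edge leaving the tree is R2-R8 (13); add R2.
Step 4: cheapest edge leaving the tree is R2-R4 (10); add R4.
Step 5: cheapest edge leaving the tree is R4-R7 (3); add R7.
Vertex order: R5, R6, R8, R2, R4, R7. The 6th vertex is R7.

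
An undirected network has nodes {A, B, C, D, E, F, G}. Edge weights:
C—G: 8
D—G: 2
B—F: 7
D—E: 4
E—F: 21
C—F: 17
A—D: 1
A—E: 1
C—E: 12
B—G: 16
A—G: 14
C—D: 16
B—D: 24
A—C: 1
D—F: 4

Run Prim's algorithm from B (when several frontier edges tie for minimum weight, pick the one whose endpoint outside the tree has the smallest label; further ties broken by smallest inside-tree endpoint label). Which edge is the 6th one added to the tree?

Prim, starting at B.
Step 1: cheapest edge leaving the tree is B—F (7); add F.
Step 2: cheapest edge leaving the tree is D—F (4); add D.
Step 3: cheapest edge leaving the tree is A—D (1); add A.
Step 4: cheapest edge leaving the tree is A—C (1); add C.
Step 5: cheapest edge leaving the tree is A—E (1); add E.
Step 6: cheapest edge leaving the tree is D—G (2); add G.
The 6th edge added is D—G.

D-G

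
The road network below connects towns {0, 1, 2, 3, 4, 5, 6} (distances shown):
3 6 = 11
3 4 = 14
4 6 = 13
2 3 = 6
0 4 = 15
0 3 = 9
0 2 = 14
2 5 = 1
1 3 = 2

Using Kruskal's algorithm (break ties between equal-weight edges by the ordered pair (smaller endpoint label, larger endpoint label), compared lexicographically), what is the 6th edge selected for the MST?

4-6

Kruskal's algorithm — process edges by increasing weight (ties by edge label):
2 5 (1): add — endpoints in different components.
1 3 (2): add — endpoints in different components.
2 3 (6): add — endpoints in different components.
0 3 (9): add — endpoints in different components.
3 6 (11): add — endpoints in different components.
4 6 (13): add — endpoints in different components.
The 6th edge added is 4 6.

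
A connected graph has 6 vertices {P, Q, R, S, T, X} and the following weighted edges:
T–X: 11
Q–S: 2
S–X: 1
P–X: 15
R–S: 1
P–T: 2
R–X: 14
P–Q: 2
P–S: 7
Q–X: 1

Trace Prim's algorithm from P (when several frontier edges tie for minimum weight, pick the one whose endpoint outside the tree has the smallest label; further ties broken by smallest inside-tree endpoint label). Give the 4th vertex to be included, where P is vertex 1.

Prim's algorithm from P:
Step 1: cheapest edge leaving the tree is P–Q (2); add Q.
Step 2: cheapest edge leaving the tree is Q–X (1); add X.
Step 3: cheapest edge leaving the tree is S–X (1); add S.
Step 4: cheapest edge leaving the tree is R–S (1); add R.
Step 5: cheapest edge leaving the tree is P–T (2); add T.
Vertex order: P, Q, X, S, R, T. The 4th vertex is S.

S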